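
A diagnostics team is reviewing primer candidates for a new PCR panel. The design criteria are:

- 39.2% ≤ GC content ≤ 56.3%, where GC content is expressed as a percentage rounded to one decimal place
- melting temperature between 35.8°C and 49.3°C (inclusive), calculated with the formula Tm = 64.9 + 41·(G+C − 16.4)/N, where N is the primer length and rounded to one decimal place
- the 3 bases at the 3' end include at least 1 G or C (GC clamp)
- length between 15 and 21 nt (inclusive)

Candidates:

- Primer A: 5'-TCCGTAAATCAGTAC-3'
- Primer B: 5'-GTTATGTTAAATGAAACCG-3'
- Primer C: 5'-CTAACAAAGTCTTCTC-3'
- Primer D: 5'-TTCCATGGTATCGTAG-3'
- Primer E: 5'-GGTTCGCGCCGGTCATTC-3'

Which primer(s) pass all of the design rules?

Primer A and Primer D.

Primer A (15 nt, A=5 T=4 G=2 C=4): GC 6/15 = 40.0% ✓; Tm = 64.9 + 41·(6 − 16.4)/15 = 36.5°C ✓; 3' end TAC has 1 G/C ✓; length 15 ✓ — passes.
Primer B (19 nt, A=7 T=6 G=4 C=2): GC 6/19 = 31.6%, outside 39.2–56.3% ✗; Tm = 64.9 + 41·(6 − 16.4)/19 = 42.5°C ✓; 3' end CCG has 3 G/C ✓; length 19 ✓ — fails.
Primer C (16 nt, A=5 T=5 G=1 C=5): GC 6/16 = 37.5%, outside 39.2–56.3% ✗; Tm = 64.9 + 41·(6 − 16.4)/16 = 38.3°C ✓; 3' end CTC has 2 G/C ✓; length 16 ✓ — fails.
Primer D (16 nt, A=3 T=6 G=4 C=3): GC 7/16 = 43.8% ✓; Tm = 64.9 + 41·(7 − 16.4)/16 = 40.8°C ✓; 3' end TAG has 1 G/C ✓; length 16 ✓ — passes.
Primer E (18 nt, A=1 T=5 G=6 C=6): GC 12/18 = 66.7%, outside 39.2–56.3% ✗; Tm = 64.9 + 41·(12 − 16.4)/18 = 54.9°C, outside 35.8–49.3°C ✗; 3' end TTC has 1 G/C ✓; length 18 ✓ — fails.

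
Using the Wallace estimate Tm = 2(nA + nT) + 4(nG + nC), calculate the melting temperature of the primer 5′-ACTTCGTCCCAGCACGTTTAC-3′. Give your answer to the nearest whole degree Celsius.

64°C

Base counts: A=4, T=6, G=3, C=8 (length 21).
Tm = 2·(4+6) + 4·(3+8) = 2·10 + 4·11 = 20 + 44 = 64°C.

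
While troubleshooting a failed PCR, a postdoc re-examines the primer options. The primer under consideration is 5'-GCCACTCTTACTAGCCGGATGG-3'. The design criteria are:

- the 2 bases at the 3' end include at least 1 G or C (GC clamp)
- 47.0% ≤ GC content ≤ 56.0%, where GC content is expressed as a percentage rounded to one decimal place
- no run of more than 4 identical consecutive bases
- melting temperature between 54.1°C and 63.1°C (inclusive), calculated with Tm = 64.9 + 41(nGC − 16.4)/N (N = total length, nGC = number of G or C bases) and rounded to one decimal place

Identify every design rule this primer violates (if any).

Base counts: A=4, T=5, G=6, C=7 (length 22).
GC clamp: 3' end GG has 2 G/C ✓
GC content: GC 13/22 = 59.1%, outside 47.0–56.0% ✗
homopolymer run: longest run = 2 ✓
Tm: Tm = 64.9 + 41·(13 − 16.4)/22 = 58.6°C ✓

Fails: GC content.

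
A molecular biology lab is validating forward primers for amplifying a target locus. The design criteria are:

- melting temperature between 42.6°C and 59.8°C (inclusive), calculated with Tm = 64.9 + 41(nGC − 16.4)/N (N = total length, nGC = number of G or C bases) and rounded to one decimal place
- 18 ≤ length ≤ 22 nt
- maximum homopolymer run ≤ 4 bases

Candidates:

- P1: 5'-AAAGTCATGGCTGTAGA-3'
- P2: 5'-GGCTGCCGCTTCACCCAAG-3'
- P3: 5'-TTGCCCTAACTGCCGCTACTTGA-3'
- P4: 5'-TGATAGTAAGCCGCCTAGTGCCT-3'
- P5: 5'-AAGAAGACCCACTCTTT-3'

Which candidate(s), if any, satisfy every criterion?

P2 only.

P1 (17 nt, A=6 T=4 G=5 C=2): Tm = 64.9 + 41·(7 − 16.4)/17 = 42.2°C, outside 42.6–59.8°C ✗; length 17, outside 18–22 ✗; longest run = 3 ✓ — fails.
P2 (19 nt, A=3 T=3 G=5 C=8): Tm = 64.9 + 41·(13 − 16.4)/19 = 57.6°C ✓; length 19 ✓; longest run = 3 ✓ — passes.
P3 (23 nt, A=4 T=7 G=4 C=8): Tm = 64.9 + 41·(12 − 16.4)/23 = 57.1°C ✓; length 23, outside 18–22 ✗; longest run = 3 ✓ — fails.
P4 (23 nt, A=5 T=6 G=6 C=6): Tm = 64.9 + 41·(12 − 16.4)/23 = 57.1°C ✓; length 23, outside 18–22 ✗; longest run = 2 ✓ — fails.
P5 (17 nt, A=6 T=4 G=2 C=5): Tm = 64.9 + 41·(7 − 16.4)/17 = 42.2°C, outside 42.6–59.8°C ✗; length 17, outside 18–22 ✗; longest run = 3 ✓ — fails.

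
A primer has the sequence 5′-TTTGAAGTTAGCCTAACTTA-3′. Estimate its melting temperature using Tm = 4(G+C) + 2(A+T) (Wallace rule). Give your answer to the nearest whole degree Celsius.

Base counts: A=6, T=8, G=3, C=3 (length 20).
Tm = 2·(6+8) + 4·(3+3) = 2·14 + 4·6 = 28 + 24 = 52°C.

52°C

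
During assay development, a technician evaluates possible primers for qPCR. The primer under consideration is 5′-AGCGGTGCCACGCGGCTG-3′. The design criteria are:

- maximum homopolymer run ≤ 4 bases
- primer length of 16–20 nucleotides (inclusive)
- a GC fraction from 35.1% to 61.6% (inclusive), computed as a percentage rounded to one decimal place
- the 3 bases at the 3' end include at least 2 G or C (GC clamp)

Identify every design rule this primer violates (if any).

Fails: GC content.

Base counts: A=2, T=2, G=8, C=6 (length 18).
homopolymer run: longest run = 2 ✓
length: length 18 ✓
GC content: GC 14/18 = 77.8%, outside 35.1–61.6% ✗
GC clamp: 3' end CTG has 2 G/C ✓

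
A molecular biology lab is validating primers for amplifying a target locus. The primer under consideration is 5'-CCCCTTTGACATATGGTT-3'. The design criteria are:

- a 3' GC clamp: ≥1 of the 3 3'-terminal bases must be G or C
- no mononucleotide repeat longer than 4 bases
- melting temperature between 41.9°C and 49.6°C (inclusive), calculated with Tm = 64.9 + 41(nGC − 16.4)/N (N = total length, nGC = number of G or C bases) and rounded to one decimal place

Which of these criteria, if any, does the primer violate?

Meets all criteria.

Base counts: A=3, T=7, G=3, C=5 (length 18).
GC clamp: 3' end GTT has 1 G/C ✓
homopolymer run: longest run = 4 ✓
Tm: Tm = 64.9 + 41·(8 − 16.4)/18 = 45.8°C ✓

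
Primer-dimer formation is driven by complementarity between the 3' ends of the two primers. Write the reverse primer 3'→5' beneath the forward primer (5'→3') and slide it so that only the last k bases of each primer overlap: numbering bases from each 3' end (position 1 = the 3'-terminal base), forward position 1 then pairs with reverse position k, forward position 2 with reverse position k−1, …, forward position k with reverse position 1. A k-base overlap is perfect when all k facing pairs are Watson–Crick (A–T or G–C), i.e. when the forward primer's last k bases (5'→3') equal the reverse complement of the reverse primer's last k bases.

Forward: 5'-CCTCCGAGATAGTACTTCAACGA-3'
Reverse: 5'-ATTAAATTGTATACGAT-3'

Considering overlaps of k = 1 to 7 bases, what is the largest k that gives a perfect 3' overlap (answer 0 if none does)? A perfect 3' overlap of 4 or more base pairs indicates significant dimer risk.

Longest perfect overlap: 1 complementary base pair; below the dimer-risk threshold (threshold 4).

Last 7 bases (5'→3') — forward …TCAACGA, reverse …ATACGAT.
Reverse complement of the reverse primer's last 7 bases: ATCGTAT; its first k bases are the reverse complement of the reverse primer's last k bases, so a perfect k-base overlap needs the forward primer's last k bases to equal them.
Comparing (forward last k vs required): k=1: A vs A ✓; k=2: GA vs AT ✗; k=3: CGA vs ATC ✗; k=4: ACGA vs ATCG ✗; k=5: AACGA vs ATCGT ✗; k=6: CAACGA vs ATCGTA ✗; k=7: TCAACGA vs ATCGTAT ✗.
Only k = 1 is perfect, so the longest perfect 3' overlap is 1.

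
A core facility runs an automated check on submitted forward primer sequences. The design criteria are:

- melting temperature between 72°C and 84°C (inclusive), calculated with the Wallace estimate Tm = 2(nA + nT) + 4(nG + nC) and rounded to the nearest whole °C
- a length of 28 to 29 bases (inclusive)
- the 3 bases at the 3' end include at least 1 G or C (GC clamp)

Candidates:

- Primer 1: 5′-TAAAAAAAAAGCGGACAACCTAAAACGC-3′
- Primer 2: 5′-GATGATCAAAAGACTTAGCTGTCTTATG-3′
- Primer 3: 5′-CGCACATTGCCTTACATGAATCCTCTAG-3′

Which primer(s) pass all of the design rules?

Primer 1 (28 nt, A=16 T=2 G=4 C=6): Tm = 2·18 + 4·10 = 76°C ✓; length 28 ✓; 3' end CGC has 3 G/C ✓ — passes.
Primer 2 (28 nt, A=9 T=9 G=6 C=4): Tm = 2·18 + 4·10 = 76°C ✓; length 28 ✓; 3' end ATG has 1 G/C ✓ — passes.
Primer 3 (28 nt, A=7 T=8 G=4 C=9): Tm = 2·15 + 4·13 = 82°C ✓; length 28 ✓; 3' end TAG has 1 G/C ✓ — passes.

Primer 1, Primer 2 and Primer 3.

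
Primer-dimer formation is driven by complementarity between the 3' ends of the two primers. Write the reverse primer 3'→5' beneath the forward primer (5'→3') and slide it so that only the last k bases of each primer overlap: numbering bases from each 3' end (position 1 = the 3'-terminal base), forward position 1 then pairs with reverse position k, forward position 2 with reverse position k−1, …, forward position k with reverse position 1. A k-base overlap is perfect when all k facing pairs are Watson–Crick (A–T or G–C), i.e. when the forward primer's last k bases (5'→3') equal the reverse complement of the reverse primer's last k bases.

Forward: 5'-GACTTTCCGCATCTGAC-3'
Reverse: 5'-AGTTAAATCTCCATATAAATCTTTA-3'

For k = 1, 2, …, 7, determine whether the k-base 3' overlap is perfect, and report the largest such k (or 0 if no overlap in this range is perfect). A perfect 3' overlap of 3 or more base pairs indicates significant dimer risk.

Longest perfect overlap: 0 complementary base pairs; below the dimer-risk threshold (threshold 3).

Last 7 bases (5'→3') — forward …ATCTGAC, reverse …ATCTTTA.
Reverse complement of the reverse primer's last 7 bases: TAAAGAT; its first k bases are the reverse complement of the reverse primer's last k bases, so a perfect k-base overlap needs the forward primer's last k bases to equal them.
Comparing (forward last k vs required): k=1: C vs T ✗; k=2: AC vs TA ✗; k=3: GAC vs TAA ✗; k=4: TGAC vs TAAA ✗; k=5: CTGAC vs TAAAG ✗; k=6: TCTGAC vs TAAAGA ✗; k=7: ATCTGAC vs TAAAGAT ✗.
No overlap length from 1 to 7 is perfect, so the longest perfect 3' overlap is 0.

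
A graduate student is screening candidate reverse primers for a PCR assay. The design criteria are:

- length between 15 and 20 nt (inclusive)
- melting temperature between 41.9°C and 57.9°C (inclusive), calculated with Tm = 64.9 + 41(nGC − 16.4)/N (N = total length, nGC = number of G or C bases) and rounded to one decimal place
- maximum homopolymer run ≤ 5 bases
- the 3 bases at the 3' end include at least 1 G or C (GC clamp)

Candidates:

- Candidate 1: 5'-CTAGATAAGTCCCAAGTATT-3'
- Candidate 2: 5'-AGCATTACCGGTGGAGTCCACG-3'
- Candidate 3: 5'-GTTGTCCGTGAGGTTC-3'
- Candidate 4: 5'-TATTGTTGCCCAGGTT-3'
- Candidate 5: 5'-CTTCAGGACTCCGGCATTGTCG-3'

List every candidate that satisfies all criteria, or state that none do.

Candidate 1 (20 nt, A=7 T=6 G=3 C=4): length 20 ✓; Tm = 64.9 + 41·(7 − 16.4)/20 = 45.6°C ✓; longest run = 3 ✓; 3' end ATT has 0 G/C, need ≥1 ✗ — fails.
Candidate 2 (22 nt, A=5 T=4 G=7 C=6): length 22, outside 15–20 ✗; Tm = 64.9 + 41·(13 − 16.4)/22 = 58.6°C, outside 41.9–57.9°C ✗; longest run = 2 ✓; 3' end ACG has 2 G/C ✓ — fails.
Candidate 3 (16 nt, A=1 T=6 G=6 C=3): length 16 ✓; Tm = 64.9 + 41·(9 − 16.4)/16 = 45.9°C ✓; longest run = 2 ✓; 3' end TTC has 1 G/C ✓ — passes.
Candidate 4 (16 nt, A=2 T=7 G=4 C=3): length 16 ✓; Tm = 64.9 + 41·(7 − 16.4)/16 = 40.8°C, outside 41.9–57.9°C ✗; longest run = 3 ✓; 3' end GTT has 1 G/C ✓ — fails.
Candidate 5 (22 nt, A=3 T=6 G=6 C=7): length 22, outside 15–20 ✗; Tm = 64.9 + 41·(13 − 16.4)/22 = 58.6°C, outside 41.9–57.9°C ✗; longest run = 2 ✓; 3' end TCG has 2 G/C ✓ — fails.

Candidate 3 only.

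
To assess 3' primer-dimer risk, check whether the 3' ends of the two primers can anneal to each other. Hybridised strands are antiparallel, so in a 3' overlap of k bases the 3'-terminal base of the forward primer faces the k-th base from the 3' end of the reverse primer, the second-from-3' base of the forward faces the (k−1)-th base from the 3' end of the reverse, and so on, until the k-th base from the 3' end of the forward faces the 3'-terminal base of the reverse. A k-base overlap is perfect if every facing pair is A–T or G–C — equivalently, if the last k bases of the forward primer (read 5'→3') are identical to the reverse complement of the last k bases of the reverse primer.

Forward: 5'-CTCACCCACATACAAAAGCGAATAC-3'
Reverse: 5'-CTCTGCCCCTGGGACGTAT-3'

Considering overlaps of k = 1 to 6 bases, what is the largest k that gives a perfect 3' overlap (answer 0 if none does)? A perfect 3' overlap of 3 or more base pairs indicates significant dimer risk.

Last 6 bases (5'→3') — forward …GAATAC, reverse …ACGTAT.
Reverse complement of the reverse primer's last 6 bases: ATACGT; its first k bases are the reverse complement of the reverse primer's last k bases, so a perfect k-base overlap needs the forward primer's last k bases to equal them.
Comparing (forward last k vs required): k=1: C vs A ✗; k=2: AC vs AT ✗; k=3: TAC vs ATA ✗; k=4: ATAC vs ATAC ✓; k=5: AATAC vs ATACG ✗; k=6: GAATAC vs ATACGT ✗.
Only k = 4 is perfect, so the longest perfect 3' overlap is 4.

Longest perfect overlap: 4 complementary base pairs; significant dimer risk (threshold 3).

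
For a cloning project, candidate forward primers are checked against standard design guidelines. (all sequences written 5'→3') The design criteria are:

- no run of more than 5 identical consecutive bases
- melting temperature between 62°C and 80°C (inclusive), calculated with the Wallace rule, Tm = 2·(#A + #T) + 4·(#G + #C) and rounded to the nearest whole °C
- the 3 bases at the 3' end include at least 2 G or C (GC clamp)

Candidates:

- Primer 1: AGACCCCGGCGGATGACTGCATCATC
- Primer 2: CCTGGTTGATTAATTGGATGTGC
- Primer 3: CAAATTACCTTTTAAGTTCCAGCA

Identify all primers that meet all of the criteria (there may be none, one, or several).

Primer 2 and Primer 3.

Primer 1 (26 nt, A=6 T=4 G=7 C=9): longest run = 4 ✓; Tm = 2·10 + 4·16 = 84°C, outside 62–80°C ✗; 3' end ATC has 1 G/C, need ≥2 ✗ — fails.
Primer 2 (23 nt, A=4 T=9 G=7 C=3): longest run = 2 ✓; Tm = 2·13 + 4·10 = 66°C ✓; 3' end TGC has 2 G/C ✓ — passes.
Primer 3 (24 nt, A=8 T=8 G=2 C=6): longest run = 4 ✓; Tm = 2·16 + 4·8 = 64°C ✓; 3' end GCA has 2 G/C ✓ — passes.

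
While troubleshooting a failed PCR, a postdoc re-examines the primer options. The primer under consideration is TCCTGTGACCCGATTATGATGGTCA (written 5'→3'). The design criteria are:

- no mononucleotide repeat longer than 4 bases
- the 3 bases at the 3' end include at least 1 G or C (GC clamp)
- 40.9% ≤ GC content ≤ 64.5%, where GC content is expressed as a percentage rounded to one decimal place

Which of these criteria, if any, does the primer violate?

Base counts: A=5, T=8, G=6, C=6 (length 25).
homopolymer run: longest run = 3 ✓
GC clamp: 3' end TCA has 1 G/C ✓
GC content: GC 12/25 = 48.0% ✓

Meets all criteria.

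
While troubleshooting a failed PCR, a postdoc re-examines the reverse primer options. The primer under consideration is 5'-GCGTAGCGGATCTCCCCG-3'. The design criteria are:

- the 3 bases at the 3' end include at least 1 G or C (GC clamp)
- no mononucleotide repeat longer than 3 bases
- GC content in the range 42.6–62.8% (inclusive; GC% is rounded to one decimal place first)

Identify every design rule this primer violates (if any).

Base counts: A=2, T=3, G=6, C=7 (length 18).
GC clamp: 3' end CCG has 3 G/C ✓
homopolymer run: longest run = 4, exceeds 3 ✗
GC content: GC 13/18 = 72.2%, outside 42.6–62.8% ✗

Fails: homopolymer run, GC content.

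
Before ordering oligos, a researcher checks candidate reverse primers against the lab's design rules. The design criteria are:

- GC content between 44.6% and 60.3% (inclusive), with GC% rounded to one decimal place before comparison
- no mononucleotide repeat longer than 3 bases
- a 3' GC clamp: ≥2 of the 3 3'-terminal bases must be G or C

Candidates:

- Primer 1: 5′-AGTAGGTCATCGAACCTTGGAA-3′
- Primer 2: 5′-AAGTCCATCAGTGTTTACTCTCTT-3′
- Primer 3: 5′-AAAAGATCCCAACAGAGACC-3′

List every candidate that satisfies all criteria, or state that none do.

Primer 1 (22 nt, A=7 T=5 G=6 C=4): GC 10/22 = 45.5% ✓; longest run = 2 ✓; 3' end GAA has 1 G/C, need ≥2 ✗ — fails.
Primer 2 (24 nt, A=5 T=10 G=3 C=6): GC 9/24 = 37.5%, outside 44.6–60.3% ✗; longest run = 3 ✓; 3' end CTT has 1 G/C, need ≥2 ✗ — fails.
Primer 3 (20 nt, A=10 T=1 G=3 C=6): GC 9/20 = 45.0% ✓; longest run = 4, exceeds 3 ✗; 3' end ACC has 2 G/C ✓ — fails.

None of the candidates satisfy all criteria.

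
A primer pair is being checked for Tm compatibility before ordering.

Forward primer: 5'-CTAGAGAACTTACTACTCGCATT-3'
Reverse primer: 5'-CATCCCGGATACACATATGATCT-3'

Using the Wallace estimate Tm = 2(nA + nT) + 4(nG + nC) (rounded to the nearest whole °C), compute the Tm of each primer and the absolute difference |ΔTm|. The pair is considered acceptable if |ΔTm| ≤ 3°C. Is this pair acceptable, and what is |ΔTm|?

Forward: A=7 T=7 G=3 C=6 → Tm = 2·14 + 4·9 = 64°C.
Reverse: A=7 T=6 G=3 C=7 → Tm = 2·13 + 4·10 = 66°C.
|ΔTm| = |64 − 66| = 2°C, ≤ 3°C.

|ΔTm| = 2°C; the pair is acceptable.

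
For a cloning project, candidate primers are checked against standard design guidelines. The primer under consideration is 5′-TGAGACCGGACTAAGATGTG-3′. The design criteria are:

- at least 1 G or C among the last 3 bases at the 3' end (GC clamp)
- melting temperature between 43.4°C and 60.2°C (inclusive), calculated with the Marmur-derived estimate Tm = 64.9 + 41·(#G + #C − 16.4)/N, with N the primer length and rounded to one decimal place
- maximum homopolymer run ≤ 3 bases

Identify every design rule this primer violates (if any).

Meets all criteria.

Base counts: A=6, T=4, G=7, C=3 (length 20).
GC clamp: 3' end GTG has 2 G/C ✓
Tm: Tm = 64.9 + 41·(10 − 16.4)/20 = 51.8°C ✓
homopolymer run: longest run = 2 ✓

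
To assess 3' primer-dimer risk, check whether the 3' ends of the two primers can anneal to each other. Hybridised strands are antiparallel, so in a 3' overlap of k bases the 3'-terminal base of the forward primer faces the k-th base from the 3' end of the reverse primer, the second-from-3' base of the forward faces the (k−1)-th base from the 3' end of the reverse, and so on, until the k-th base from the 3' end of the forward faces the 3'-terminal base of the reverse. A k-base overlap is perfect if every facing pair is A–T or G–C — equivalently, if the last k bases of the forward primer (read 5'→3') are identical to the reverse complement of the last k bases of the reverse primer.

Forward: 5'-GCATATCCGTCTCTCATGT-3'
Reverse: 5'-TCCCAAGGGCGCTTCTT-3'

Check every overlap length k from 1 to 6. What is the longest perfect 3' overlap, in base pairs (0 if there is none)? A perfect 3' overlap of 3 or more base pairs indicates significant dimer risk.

Last 6 bases (5'→3') — forward …TCATGT, reverse …CTTCTT.
Reverse complement of the reverse primer's last 6 bases: AAGAAG; its first k bases are the reverse complement of the reverse primer's last k bases, so a perfect k-base overlap needs the forward primer's last k bases to equal them.
Comparing (forward last k vs required): k=1: T vs A ✗; k=2: GT vs AA ✗; k=3: TGT vs AAG ✗; k=4: ATGT vs AAGA ✗; k=5: CATGT vs AAGAA ✗; k=6: TCATGT vs AAGAAG ✗.
No overlap length from 1 to 6 is perfect, so the longest perfect 3' overlap is 0.

Longest perfect overlap: 0 complementary base pairs; below the dimer-risk threshold (threshold 3).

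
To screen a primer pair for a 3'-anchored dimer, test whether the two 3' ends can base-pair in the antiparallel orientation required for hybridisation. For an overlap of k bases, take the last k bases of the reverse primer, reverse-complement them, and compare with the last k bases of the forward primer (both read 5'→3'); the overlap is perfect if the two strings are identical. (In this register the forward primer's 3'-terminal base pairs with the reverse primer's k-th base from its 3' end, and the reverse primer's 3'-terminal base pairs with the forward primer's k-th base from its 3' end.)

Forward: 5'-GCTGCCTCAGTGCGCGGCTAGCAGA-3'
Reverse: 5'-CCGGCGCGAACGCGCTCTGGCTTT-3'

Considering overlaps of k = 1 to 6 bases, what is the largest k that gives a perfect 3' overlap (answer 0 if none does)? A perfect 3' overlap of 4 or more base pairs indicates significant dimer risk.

Last 6 bases (5'→3') — forward …AGCAGA, reverse …GGCTTT.
Reverse complement of the reverse primer's last 6 bases: AAAGCC; its first k bases are the reverse complement of the reverse primer's last k bases, so a perfect k-base overlap needs the forward primer's last k bases to equal them.
Comparing (forward last k vs required): k=1: A vs A ✓; k=2: GA vs AA ✗; k=3: AGA vs AAA ✗; k=4: CAGA vs AAAG ✗; k=5: GCAGA vs AAAGC ✗; k=6: AGCAGA vs AAAGCC ✗.
Only k = 1 is perfect, so the longest perfect 3' overlap is 1.

Longest perfect overlap: 1 complementary base pair; below the dimer-risk threshold (threshold 4).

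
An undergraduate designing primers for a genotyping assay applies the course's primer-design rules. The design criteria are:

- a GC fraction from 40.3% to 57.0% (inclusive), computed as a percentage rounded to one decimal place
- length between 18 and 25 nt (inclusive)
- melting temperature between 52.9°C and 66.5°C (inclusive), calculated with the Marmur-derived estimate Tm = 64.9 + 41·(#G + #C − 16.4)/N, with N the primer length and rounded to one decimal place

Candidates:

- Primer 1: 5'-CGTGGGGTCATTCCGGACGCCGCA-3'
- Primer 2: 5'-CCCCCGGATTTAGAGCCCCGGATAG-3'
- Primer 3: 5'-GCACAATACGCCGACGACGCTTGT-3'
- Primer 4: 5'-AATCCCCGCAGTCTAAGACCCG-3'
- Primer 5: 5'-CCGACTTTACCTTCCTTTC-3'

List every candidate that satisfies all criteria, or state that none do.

None of the candidates satisfy all criteria.

Primer 1 (24 nt, A=3 T=4 G=9 C=8): GC 17/24 = 70.8%, outside 40.3–57.0% ✗; length 24 ✓; Tm = 64.9 + 41·(17 − 16.4)/24 = 65.9°C ✓ — fails.
Primer 2 (25 nt, A=5 T=4 G=7 C=9): GC 16/25 = 64.0%, outside 40.3–57.0% ✗; length 25 ✓; Tm = 64.9 + 41·(16 − 16.4)/25 = 64.2°C ✓ — fails.
Primer 3 (24 nt, A=6 T=4 G=6 C=8): GC 14/24 = 58.3%, outside 40.3–57.0% ✗; length 24 ✓; Tm = 64.9 + 41·(14 − 16.4)/24 = 60.8°C ✓ — fails.
Primer 4 (22 nt, A=6 T=3 G=4 C=9): GC 13/22 = 59.1%, outside 40.3–57.0% ✗; length 22 ✓; Tm = 64.9 + 41·(13 − 16.4)/22 = 58.6°C ✓ — fails.
Primer 5 (19 nt, A=2 T=8 G=1 C=8): GC 9/19 = 47.4% ✓; length 19 ✓; Tm = 64.9 + 41·(9 − 16.4)/19 = 48.9°C, outside 52.9–66.5°C ✗ — fails.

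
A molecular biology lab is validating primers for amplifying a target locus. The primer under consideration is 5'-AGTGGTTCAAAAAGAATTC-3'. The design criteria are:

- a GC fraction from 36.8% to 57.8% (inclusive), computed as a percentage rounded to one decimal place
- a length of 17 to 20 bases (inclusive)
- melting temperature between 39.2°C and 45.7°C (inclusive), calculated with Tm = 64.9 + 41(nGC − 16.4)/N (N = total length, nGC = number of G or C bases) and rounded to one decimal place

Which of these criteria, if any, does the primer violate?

Fails: GC content.

Base counts: A=8, T=5, G=4, C=2 (length 19).
GC content: GC 6/19 = 31.6%, outside 36.8–57.8% ✗
length: length 19 ✓
Tm: Tm = 64.9 + 41·(6 − 16.4)/19 = 42.5°C ✓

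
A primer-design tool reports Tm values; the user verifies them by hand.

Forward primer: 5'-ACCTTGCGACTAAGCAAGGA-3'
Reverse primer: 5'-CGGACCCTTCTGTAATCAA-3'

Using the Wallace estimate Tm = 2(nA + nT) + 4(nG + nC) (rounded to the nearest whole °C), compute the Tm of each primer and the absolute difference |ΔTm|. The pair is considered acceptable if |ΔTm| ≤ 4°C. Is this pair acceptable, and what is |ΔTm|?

|ΔTm| = 4°C; the pair is acceptable.

Forward: A=7 T=3 G=5 C=5 → Tm = 2·10 + 4·10 = 60°C.
Reverse: A=5 T=5 G=3 C=6 → Tm = 2·10 + 4·9 = 56°C.
|ΔTm| = |60 − 56| = 4°C, ≤ 4°C.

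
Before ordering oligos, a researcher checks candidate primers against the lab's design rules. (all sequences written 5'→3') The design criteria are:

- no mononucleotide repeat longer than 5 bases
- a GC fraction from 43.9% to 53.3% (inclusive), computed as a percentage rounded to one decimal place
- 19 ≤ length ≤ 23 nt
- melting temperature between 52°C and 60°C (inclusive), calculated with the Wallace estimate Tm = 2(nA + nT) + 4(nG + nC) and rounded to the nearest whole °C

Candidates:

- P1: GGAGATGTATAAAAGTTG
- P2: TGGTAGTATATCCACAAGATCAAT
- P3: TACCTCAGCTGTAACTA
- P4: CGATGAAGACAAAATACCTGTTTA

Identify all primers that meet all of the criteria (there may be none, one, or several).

None of the candidates satisfy all criteria.

P1 (18 nt, A=7 T=5 G=6 C=0): longest run = 4 ✓; GC 6/18 = 33.3%, outside 43.9–53.3% ✗; length 18, outside 19–23 ✗; Tm = 2·12 + 4·6 = 48°C, outside 52–60°C ✗ — fails.
P2 (24 nt, A=9 T=7 G=4 C=4): longest run = 2 ✓; GC 8/24 = 33.3%, outside 43.9–53.3% ✗; length 24, outside 19–23 ✗; Tm = 2·16 + 4·8 = 64°C, outside 52–60°C ✗ — fails.
P3 (17 nt, A=5 T=5 G=2 C=5): longest run = 2 ✓; GC 7/17 = 41.2%, outside 43.9–53.3% ✗; length 17, outside 19–23 ✗; Tm = 2·10 + 4·7 = 48°C, outside 52–60°C ✗ — fails.
P4 (24 nt, A=10 T=6 G=4 C=4): longest run = 4 ✓; GC 8/24 = 33.3%, outside 43.9–53.3% ✗; length 24, outside 19–23 ✗; Tm = 2·16 + 4·8 = 64°C, outside 52–60°C ✗ — fails.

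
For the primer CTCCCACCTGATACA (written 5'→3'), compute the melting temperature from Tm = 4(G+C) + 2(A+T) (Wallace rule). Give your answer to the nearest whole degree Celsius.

Base counts: A=4, T=3, G=1, C=7 (length 15).
Tm = 2·(4+3) + 4·(1+7) = 2·7 + 4·8 = 14 + 32 = 46°C.

46°C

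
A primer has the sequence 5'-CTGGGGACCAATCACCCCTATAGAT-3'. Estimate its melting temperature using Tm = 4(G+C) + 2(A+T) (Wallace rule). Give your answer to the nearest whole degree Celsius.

76°C

Base counts: A=7, T=5, G=5, C=8 (length 25).
Tm = 2·(7+5) + 4·(5+8) = 2·12 + 4·13 = 24 + 52 = 76°C.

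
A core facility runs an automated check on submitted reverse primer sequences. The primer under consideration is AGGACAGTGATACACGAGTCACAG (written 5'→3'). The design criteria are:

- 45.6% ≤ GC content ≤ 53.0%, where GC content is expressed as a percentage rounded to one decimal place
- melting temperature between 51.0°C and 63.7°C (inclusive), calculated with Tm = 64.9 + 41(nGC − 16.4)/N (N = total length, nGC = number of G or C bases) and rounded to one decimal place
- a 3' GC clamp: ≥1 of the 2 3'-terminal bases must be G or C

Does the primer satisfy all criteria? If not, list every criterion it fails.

Base counts: A=9, T=3, G=7, C=5 (length 24).
GC content: GC 12/24 = 50.0% ✓
Tm: Tm = 64.9 + 41·(12 − 16.4)/24 = 57.4°C ✓
GC clamp: 3' end AG has 1 G/C ✓

Meets all criteria.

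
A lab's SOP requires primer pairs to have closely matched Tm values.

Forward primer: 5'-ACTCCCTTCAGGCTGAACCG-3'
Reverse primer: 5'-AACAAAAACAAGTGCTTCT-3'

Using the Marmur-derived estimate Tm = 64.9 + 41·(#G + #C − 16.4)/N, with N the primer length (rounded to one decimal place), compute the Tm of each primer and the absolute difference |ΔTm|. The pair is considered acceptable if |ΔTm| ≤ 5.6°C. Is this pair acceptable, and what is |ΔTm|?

|ΔTm| = 13.4°C; the pair is not acceptable.

Forward: G+C = 12, N = 20 → Tm = 64.9 + 41·(12 − 16.4)/20 = 55.9°C.
Reverse: G+C = 6, N = 19 → Tm = 64.9 + 41·(6 − 16.4)/19 = 42.5°C.
|ΔTm| = |55.9 − 42.5| = 13.4°C, > 5.6°C.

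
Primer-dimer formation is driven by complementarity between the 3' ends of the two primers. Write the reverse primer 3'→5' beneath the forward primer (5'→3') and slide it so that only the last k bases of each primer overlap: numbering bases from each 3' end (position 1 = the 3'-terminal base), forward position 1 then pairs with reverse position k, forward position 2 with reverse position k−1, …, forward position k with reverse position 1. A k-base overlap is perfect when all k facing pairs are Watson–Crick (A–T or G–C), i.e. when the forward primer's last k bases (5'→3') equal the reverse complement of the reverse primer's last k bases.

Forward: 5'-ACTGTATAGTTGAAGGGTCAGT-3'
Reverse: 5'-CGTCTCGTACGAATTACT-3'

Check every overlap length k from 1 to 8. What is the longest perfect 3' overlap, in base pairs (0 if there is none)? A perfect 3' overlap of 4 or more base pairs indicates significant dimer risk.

Longest perfect overlap: 3 complementary base pairs; below the dimer-risk threshold (threshold 4).

Last 8 bases (5'→3') — forward …GGGTCAGT, reverse …GAATTACT.
Reverse complement of the reverse primer's last 8 bases: AGTAATTC; its first k bases are the reverse complement of the reverse primer's last k bases, so a perfect k-base overlap needs the forward primer's last k bases to equal them.
Comparing (forward last k vs required): k=1: T vs A ✗; k=2: GT vs AG ✗; k=3: AGT vs AGT ✓; k=4: CAGT vs AGTA ✗; k=5: TCAGT vs AGTAA ✗; k=6: GTCAGT vs AGTAAT ✗; k=7: GGTCAGT vs AGTAATT ✗; k=8: GGGTCAGT vs AGTAATTC ✗.
Only k = 3 is perfect, so the longest perfect 3' overlap is 3.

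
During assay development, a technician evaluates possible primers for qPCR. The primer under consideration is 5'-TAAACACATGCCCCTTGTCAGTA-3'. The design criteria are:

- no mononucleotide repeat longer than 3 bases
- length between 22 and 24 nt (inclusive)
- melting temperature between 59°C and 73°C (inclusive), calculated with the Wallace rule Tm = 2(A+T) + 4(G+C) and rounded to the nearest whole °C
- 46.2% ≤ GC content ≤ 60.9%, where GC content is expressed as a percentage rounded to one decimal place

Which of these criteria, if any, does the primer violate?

Fails: homopolymer run, GC content.

Base counts: A=7, T=6, G=3, C=7 (length 23).
homopolymer run: longest run = 4, exceeds 3 ✗
length: length 23 ✓
Tm: Tm = 2·13 + 4·10 = 66°C ✓
GC content: GC 10/23 = 43.5%, outside 46.2–60.9% ✗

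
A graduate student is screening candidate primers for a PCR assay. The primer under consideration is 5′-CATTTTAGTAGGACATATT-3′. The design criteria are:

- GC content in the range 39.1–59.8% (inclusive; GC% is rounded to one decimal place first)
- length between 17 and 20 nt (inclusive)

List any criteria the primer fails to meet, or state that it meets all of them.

Fails: GC content.

Base counts: A=6, T=8, G=3, C=2 (length 19).
GC content: GC 5/19 = 26.3%, outside 39.1–59.8% ✗
length: length 19 ✓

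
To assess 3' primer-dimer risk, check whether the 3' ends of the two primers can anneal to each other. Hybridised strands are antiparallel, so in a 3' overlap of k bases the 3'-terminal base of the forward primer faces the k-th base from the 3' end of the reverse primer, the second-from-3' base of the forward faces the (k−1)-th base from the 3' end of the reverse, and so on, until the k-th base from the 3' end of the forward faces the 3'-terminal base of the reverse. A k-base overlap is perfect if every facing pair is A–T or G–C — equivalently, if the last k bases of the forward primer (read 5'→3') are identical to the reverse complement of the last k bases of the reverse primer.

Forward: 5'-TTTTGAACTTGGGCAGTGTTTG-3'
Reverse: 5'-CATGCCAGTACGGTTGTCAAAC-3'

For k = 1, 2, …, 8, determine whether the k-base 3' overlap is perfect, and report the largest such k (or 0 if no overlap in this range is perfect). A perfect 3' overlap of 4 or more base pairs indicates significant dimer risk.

Longest perfect overlap: 5 complementary base pairs; significant dimer risk (threshold 4).

Last 8 bases (5'→3') — forward …AGTGTTTG, reverse …TGTCAAAC.
Reverse complement of the reverse primer's last 8 bases: GTTTGACA; its first k bases are the reverse complement of the reverse primer's last k bases, so a perfect k-base overlap needs the forward primer's last k bases to equal them.
Comparing (forward last k vs required): k=1: G vs G ✓; k=2: TG vs GT ✗; k=3: TTG vs GTT ✗; k=4: TTTG vs GTTT ✗; k=5: GTTTG vs GTTTG ✓; k=6: TGTTTG vs GTTTGA ✗; k=7: GTGTTTG vs GTTTGAC ✗; k=8: AGTGTTTG vs GTTTGACA ✗.
Perfect overlaps at k = 1, 5; the largest is 5.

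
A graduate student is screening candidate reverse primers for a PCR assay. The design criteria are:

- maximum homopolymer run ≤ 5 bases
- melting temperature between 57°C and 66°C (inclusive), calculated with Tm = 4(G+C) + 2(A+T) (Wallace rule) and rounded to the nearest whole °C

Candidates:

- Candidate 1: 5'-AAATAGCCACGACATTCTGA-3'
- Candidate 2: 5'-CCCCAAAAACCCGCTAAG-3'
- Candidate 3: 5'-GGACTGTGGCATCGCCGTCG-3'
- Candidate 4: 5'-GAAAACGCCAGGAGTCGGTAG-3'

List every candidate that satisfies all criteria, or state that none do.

Candidate 4 only.

Candidate 1 (20 nt, A=8 T=4 G=3 C=5): longest run = 3 ✓; Tm = 2·12 + 4·8 = 56°C, outside 57–66°C ✗ — fails.
Candidate 2 (18 nt, A=7 T=1 G=2 C=8): longest run = 5 ✓; Tm = 2·8 + 4·10 = 56°C, outside 57–66°C ✗ — fails.
Candidate 3 (20 nt, A=2 T=4 G=8 C=6): longest run = 2 ✓; Tm = 2·6 + 4·14 = 68°C, outside 57–66°C ✗ — fails.
Candidate 4 (21 nt, A=7 T=2 G=8 C=4): longest run = 4 ✓; Tm = 2·9 + 4·12 = 66°C ✓ — passes.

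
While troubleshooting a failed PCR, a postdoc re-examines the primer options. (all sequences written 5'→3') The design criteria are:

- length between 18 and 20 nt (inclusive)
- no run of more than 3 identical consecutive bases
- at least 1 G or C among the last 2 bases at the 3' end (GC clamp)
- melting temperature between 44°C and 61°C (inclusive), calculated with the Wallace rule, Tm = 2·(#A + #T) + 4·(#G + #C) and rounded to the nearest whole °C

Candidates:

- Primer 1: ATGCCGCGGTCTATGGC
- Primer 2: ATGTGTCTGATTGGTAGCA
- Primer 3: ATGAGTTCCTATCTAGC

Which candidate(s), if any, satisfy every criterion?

Primer 2 only.

Primer 1 (17 nt, A=2 T=4 G=6 C=5): length 17, outside 18–20 ✗; longest run = 2 ✓; 3' end GC has 2 G/C ✓; Tm = 2·6 + 4·11 = 56°C ✓ — fails.
Primer 2 (19 nt, A=4 T=7 G=6 C=2): length 19 ✓; longest run = 2 ✓; 3' end CA has 1 G/C ✓; Tm = 2·11 + 4·8 = 54°C ✓ — passes.
Primer 3 (17 nt, A=4 T=6 G=3 C=4): length 17, outside 18–20 ✗; longest run = 2 ✓; 3' end GC has 2 G/C ✓; Tm = 2·10 + 4·7 = 48°C ✓ — fails.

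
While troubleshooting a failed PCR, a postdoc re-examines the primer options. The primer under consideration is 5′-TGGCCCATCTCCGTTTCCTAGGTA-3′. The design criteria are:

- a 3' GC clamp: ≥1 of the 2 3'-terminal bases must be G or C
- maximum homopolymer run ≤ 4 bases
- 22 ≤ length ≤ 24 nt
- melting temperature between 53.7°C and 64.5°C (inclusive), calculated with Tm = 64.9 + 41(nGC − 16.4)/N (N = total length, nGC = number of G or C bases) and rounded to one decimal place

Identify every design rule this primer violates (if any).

Base counts: A=3, T=8, G=5, C=8 (length 24).
GC clamp: 3' end TA has 0 G/C, need ≥1 ✗
homopolymer run: longest run = 3 ✓
length: length 24 ✓
Tm: Tm = 64.9 + 41·(13 − 16.4)/24 = 59.1°C ✓

Fails: GC clamp.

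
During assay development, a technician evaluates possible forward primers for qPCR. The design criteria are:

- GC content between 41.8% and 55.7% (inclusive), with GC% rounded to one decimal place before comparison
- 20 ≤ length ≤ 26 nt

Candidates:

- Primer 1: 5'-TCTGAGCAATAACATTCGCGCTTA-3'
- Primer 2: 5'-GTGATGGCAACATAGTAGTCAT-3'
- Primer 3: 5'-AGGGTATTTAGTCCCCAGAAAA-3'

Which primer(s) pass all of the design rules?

Primer 1 (24 nt, A=7 T=7 G=4 C=6): GC 10/24 = 41.7%, outside 41.8–55.7% ✗; length 24 ✓ — fails.
Primer 2 (22 nt, A=7 T=6 G=6 C=3): GC 9/22 = 40.9%, outside 41.8–55.7% ✗; length 22 ✓ — fails.
Primer 3 (22 nt, A=8 T=5 G=5 C=4): GC 9/22 = 40.9%, outside 41.8–55.7% ✗; length 22 ✓ — fails.

None of the candidates satisfy all criteria.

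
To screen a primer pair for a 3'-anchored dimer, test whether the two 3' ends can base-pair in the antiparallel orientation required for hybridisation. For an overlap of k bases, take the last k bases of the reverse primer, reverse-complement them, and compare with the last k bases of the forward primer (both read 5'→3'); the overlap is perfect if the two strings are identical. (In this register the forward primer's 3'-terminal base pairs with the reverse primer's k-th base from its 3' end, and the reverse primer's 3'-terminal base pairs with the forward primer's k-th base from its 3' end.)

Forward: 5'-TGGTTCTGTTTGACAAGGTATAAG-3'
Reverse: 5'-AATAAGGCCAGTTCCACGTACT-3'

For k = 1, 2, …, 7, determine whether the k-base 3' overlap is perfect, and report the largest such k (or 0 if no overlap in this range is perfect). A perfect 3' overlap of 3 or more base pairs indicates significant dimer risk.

Longest perfect overlap: 2 complementary base pairs; below the dimer-risk threshold (threshold 3).

Last 7 bases (5'→3') — forward …GTATAAG, reverse …ACGTACT.
Reverse complement of the reverse primer's last 7 bases: AGTACGT; its first k bases are the reverse complement of the reverse primer's last k bases, so a perfect k-base overlap needs the forward primer's last k bases to equal them.
Comparing (forward last k vs required): k=1: G vs A ✗; k=2: AG vs AG ✓; k=3: AAG vs AGT ✗; k=4: TAAG vs AGTA ✗; k=5: ATAAG vs AGTAC ✗; k=6: TATAAG vs AGTACG ✗; k=7: GTATAAG vs AGTACGT ✗.
Only k = 2 is perfect, so the longest perfect 3' overlap is 2.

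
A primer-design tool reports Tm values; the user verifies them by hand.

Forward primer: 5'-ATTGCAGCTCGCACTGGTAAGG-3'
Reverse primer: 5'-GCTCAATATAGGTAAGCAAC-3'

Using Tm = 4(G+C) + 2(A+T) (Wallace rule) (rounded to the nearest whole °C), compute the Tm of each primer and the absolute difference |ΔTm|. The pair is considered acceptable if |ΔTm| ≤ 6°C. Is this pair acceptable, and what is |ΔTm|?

|ΔTm| = 12°C; the pair is not acceptable.

Forward: A=5 T=5 G=7 C=5 → Tm = 2·10 + 4·12 = 68°C.
Reverse: A=8 T=4 G=4 C=4 → Tm = 2·12 + 4·8 = 56°C.
|ΔTm| = |68 − 56| = 12°C, > 6°C.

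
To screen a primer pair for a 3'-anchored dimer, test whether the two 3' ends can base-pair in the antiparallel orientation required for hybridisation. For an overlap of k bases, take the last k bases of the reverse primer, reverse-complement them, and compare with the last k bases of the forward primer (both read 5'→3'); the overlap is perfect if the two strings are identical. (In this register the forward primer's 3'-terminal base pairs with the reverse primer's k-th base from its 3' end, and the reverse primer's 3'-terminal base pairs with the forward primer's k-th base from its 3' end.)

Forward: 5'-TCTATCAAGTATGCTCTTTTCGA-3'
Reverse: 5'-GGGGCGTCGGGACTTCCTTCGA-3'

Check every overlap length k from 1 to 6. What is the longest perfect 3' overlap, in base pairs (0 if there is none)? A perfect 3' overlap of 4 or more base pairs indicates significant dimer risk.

Longest perfect overlap: 4 complementary base pairs; significant dimer risk (threshold 4).

Last 6 bases (5'→3') — forward …TTTCGA, reverse …CTTCGA.
Reverse complement of the reverse primer's last 6 bases: TCGAAG; its first k bases are the reverse complement of the reverse primer's last k bases, so a perfect k-base overlap needs the forward primer's last k bases to equal them.
Comparing (forward last k vs required): k=1: A vs T ✗; k=2: GA vs TC ✗; k=3: CGA vs TCG ✗; k=4: TCGA vs TCGA ✓; k=5: TTCGA vs TCGAA ✗; k=6: TTTCGA vs TCGAAG ✗.
Only k = 4 is perfect, so the longest perfect 3' overlap is 4.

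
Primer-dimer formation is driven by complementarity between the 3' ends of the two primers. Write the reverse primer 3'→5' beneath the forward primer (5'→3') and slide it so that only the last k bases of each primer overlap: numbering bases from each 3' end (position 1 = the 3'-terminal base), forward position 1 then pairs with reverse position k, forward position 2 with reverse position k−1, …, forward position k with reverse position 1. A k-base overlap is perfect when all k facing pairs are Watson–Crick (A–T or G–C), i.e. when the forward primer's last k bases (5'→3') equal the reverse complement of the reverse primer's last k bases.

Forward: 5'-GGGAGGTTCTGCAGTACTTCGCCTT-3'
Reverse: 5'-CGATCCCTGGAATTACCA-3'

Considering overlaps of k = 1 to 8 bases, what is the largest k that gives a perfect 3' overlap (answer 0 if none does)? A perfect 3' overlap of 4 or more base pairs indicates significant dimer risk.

Last 8 bases (5'→3') — forward …TTCGCCTT, reverse …AATTACCA.
Reverse complement of the reverse primer's last 8 bases: TGGTAATT; its first k bases are the reverse complement of the reverse primer's last k bases, so a perfect k-base overlap needs the forward primer's last k bases to equal them.
Comparing (forward last k vs required): k=1: T vs T ✓; k=2: TT vs TG ✗; k=3: CTT vs TGG ✗; k=4: CCTT vs TGGT ✗; k=5: GCCTT vs TGGTA ✗; k=6: CGCCTT vs TGGTAA ✗; k=7: TCGCCTT vs TGGTAAT ✗; k=8: TTCGCCTT vs TGGTAATT ✗.
Only k = 1 is perfect, so the longest perfect 3' overlap is 1.

Longest perfect overlap: 1 complementary base pair; below the dimer-risk threshold (threshold 4).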